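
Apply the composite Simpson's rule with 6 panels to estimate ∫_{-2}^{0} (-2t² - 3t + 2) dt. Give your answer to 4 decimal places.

h = (0 − (-2))/6 = 0.333333.
Nodes t₀,…,t₆ = -2, -1.666667, -1.333333, -1, -0.666667, -0.333333, 0.
f(t) = -2t² - 3t + 2: f₀=0, f₁=1.444444, f₂=2.444444, f₃=3, f₄=3.111111, f₅=2.777778, f₆=2.
(h/3)·[f₀ + 4f₁ + 2f₂ + 4f₃ + 2f₄ + 4f₅ + f₆] = 0.111111·(42) = 4.6667.

4.6667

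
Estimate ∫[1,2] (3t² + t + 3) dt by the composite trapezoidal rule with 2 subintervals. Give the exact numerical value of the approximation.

h = (2 − 1)/2 = 0.5.
Nodes t₀,…,t₂ = 1, 1.5, 2.
f(t) = 3t² + t + 3: f₀=7, f₁=11.25, f₂=17.
(h/2)·[f₀ + 2f₁ + f₂] = 0.25·(46.5) = 11.625.

11.625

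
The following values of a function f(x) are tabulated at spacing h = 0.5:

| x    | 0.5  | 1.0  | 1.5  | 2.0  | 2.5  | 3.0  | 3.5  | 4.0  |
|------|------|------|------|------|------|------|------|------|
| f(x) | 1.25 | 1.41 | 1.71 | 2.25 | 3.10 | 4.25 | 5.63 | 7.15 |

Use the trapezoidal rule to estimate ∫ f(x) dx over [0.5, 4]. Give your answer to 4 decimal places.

11.2750

h = 0.5, n = 7.
(h/2)·[y₀ + 2y₁ + 2y₂ + 2y₃ + 2y₄ + 2y₅ + 2y₆ + y₇] = 0.25·(45.10) = 11.2750.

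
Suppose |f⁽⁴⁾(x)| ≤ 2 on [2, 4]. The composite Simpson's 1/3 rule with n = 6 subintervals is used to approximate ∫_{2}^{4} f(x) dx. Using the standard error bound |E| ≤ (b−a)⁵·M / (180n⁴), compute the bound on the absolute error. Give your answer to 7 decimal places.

|E| ≤ (2)⁵·2 / (180·6⁴) = 64/233280 = 0.0002743.

0.0002743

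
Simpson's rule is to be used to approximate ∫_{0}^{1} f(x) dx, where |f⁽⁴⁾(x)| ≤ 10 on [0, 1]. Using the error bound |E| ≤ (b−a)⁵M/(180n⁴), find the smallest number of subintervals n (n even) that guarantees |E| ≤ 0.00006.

6

Need 10/(180n⁴) ≤ 0.00006.
n⁴ ≥ 10/(180·0.00006) = 925.926 ⇒ n ≥ 5.5163, so the smallest even n is 6. (n must be even for Simpson's rule.)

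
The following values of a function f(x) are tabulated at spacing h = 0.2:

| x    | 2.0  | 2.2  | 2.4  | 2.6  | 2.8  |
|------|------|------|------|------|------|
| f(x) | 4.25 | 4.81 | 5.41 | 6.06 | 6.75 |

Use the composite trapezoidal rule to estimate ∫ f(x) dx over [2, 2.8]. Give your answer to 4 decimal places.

4.3560

h = 0.2, n = 4.
(h/2)·[y₀ + 2y₁ + 2y₂ + 2y₃ + y₄] = 0.1·(43.56) = 4.3560.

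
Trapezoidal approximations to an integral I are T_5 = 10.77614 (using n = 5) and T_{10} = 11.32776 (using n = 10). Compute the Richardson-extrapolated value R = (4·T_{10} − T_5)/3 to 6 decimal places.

11.511633

R = (4·T_{10} − T_5) / 3 = (4·11.32776 − 10.77614)/3 = (34.53490)/3 = 11.511633.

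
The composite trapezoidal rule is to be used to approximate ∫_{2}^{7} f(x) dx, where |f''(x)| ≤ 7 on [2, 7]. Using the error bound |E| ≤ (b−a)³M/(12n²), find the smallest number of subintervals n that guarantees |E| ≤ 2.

Need 875/(12n²) ≤ 2.
n² ≥ 875/(12·2) = 36.4583 ⇒ n ≥ 6.0381, so the smallest n is 7.

7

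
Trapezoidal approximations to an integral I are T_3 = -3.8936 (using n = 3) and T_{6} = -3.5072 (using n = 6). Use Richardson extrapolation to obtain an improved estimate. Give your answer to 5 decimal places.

-3.37840

R = (4·T_{6} − T_3) / 3 = (4·(-3.5072) − (-3.8936))/3 = (-10.1352)/3 = -3.37840.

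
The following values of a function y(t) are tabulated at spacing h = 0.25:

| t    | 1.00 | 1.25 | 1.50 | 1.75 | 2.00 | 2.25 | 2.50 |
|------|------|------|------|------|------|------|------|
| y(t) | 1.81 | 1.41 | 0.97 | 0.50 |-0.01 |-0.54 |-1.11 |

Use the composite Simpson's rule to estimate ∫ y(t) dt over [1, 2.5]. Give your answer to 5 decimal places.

h = 0.25, n = 6.
(h/3)·[y₀ + 4y₁ + 2y₂ + 4y₃ + 2y₄ + 4y₅ + y₆] = 0.083333·(8.10) = 0.67500.

0.67500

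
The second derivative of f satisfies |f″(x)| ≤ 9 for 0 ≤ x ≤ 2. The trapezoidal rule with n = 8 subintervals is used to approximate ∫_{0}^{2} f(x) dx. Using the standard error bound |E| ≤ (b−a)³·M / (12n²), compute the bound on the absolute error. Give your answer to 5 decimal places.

0.09375

|E| ≤ (2)³·9 / (12·8²) = 72/768 = 0.09375.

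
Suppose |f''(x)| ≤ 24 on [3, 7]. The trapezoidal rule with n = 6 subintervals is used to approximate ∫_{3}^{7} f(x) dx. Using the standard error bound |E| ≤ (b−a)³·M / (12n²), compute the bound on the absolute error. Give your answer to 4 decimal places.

|E| ≤ (4)³·24 / (12·6²) = 1536/432 = 3.5556.

3.5556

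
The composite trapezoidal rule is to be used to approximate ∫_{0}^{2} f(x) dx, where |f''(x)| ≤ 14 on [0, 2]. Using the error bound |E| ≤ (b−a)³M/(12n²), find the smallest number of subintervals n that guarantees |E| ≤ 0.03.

Need 112/(12n²) ≤ 0.03.
n² ≥ 112/(12·0.03) = 311.111 ⇒ n ≥ 17.6383, so the smallest n is 18.

18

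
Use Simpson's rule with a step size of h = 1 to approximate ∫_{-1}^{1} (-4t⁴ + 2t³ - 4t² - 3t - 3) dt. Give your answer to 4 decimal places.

-11.3333

h = (1 − (-1))/2 = 1.
Nodes t₀,…,t₂ = -1, 0, 1.
f(t) = -4t⁴ + 2t³ - 4t² - 3t - 3: f₀=-10, f₁=-3, f₂=-12.
(h/3)·[f₀ + 4f₁ + f₂] = 0.333333·(-34) = -11.3333.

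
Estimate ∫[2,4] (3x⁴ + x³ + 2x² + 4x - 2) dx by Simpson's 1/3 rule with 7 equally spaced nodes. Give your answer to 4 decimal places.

h = (4 − 2)/6 = 0.333333.
Nodes x₀,…,x₆ = 2, 2.333333, 2.666667, 3, 3.333333, 3.666667, 4.
f(x) = 3x⁴ + x³ + 2x² + 4x - 2: f₀=70, f₁=119.851852, f₂=193.555556, f₃=298, f₄=440.962963, f₅=631.111111, f₆=878.
(h/3)·[f₀ + 4f₁ + 2f₂ + 4f₃ + 2f₄ + 4f₅ + f₆] = 0.111111·(6412.888889) = 712.5432.

712.5432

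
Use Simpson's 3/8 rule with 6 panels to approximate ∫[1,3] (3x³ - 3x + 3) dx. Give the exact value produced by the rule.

h = (3 − 1)/6 = 0.333333.
Nodes x₀,…,x₆ = 1, 1.333333, 1.666667, 2, 2.333333, 2.666667, 3.
f(x) = 3x³ - 3x + 3: f₀=3, f₁=6.111111, f₂=11.888889, f₃=21, f₄=34.111111, f₅=51.888889, f₆=75.
(3h/8)·[f₀ + 3f₁ + 3f₂ + 2f₃ + 3f₄ + 3f₅ + f₆] = 0.125·(432) = 54.

54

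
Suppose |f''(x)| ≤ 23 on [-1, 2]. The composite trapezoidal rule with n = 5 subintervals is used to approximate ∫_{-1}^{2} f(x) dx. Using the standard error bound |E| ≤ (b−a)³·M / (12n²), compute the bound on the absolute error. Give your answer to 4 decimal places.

2.0700

|E| ≤ (3)³·23 / (12·5²) = 621/300 = 2.0700.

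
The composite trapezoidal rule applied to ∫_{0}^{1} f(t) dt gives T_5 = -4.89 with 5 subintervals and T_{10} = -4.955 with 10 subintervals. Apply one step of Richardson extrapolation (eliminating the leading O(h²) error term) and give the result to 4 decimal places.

-4.9767

R = (4·T_{10} − T_5) / 3 = (4·(-4.955) − (-4.89))/3 = (-14.930)/3 = -4.9767.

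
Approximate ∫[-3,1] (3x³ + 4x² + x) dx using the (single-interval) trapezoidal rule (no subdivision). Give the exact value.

-80

T = (b−a)/2 · [f(-3) + f(1)] = 2·[(-48) + 8] = -80.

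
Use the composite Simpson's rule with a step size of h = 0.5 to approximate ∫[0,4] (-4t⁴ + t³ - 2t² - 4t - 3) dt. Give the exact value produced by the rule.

-842

h = (4 − 0)/8 = 0.5.
Nodes t₀,…,t₈ = 0, 0.5, 1, 1.5, 2, 2.5, 3, 3.5, 4.
f(t) = -4t⁴ + t³ - 2t² - 4t - 3: f₀=-3, f₁=-5.625, f₂=-12, f₃=-30.375, f₄=-75, f₅=-166.125, f₆=-330, f₇=-598.875, f₈=-1011.
(h/3)·[f₀ + 4f₁ + 2f₂ + 4f₃ + 2f₄ + 4f₅ + 2f₆ + 4f₇ + f₈] = 0.166667·(-5052) = -842.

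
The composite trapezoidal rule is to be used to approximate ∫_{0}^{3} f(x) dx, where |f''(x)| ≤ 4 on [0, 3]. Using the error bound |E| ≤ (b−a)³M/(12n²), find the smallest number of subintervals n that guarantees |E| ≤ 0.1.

10

Need 108/(12n²) ≤ 0.1.
n² ≥ 108/(12·0.1) = 90 ⇒ n ≥ 9.4868, so the smallest n is 10.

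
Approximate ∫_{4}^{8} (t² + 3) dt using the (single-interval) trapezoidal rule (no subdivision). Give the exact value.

T = (b−a)/2 · [f(4) + f(8)] = 2·[19 + 67] = 172.

172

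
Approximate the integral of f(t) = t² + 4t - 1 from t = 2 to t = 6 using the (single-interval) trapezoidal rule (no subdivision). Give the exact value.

140

T = (b−a)/2 · [f(2) + f(6)] = 2·[11 + 59] = 140.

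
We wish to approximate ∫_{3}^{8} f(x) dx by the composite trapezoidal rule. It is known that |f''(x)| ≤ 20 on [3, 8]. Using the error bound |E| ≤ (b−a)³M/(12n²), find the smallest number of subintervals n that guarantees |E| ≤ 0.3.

27

Need 2500/(12n²) ≤ 0.3.
n² ≥ 2500/(12·0.3) = 694.444 ⇒ n ≥ 26.3523, so the smallest n is 27.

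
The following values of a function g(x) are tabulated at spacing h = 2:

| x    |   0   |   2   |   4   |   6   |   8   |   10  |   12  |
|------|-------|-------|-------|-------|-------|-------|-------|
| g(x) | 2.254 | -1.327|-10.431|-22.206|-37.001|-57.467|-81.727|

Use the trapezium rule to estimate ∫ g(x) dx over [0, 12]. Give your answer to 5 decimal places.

h = 2, n = 6.
(h/2)·[y₀ + 2y₁ + 2y₂ + 2y₃ + 2y₄ + 2y₅ + y₆] = 1·(-336.337) = -336.33700.

-336.33700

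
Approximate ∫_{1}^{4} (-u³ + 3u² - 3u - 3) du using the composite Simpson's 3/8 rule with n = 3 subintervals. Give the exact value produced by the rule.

h = (4 − 1)/3 = 1.
Nodes u₀,…,u₃ = 1, 2, 3, 4.
f(u) = -u³ + 3u² - 3u - 3: f₀=-4, f₁=-5, f₂=-12, f₃=-31.
(3h/8)·[f₀ + 3f₁ + 3f₂ + f₃] = 0.375·(-86) = -32.25.

-32.25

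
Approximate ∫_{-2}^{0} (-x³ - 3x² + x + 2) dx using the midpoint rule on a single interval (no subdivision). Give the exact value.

-2

M = (b−a)·f(-1) = 2·(-1) = -2.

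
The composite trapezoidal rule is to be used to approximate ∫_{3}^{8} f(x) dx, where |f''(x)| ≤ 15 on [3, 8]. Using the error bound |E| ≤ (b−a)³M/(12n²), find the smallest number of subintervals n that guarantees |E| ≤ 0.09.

42

Need 1875/(12n²) ≤ 0.09.
n² ≥ 1875/(12·0.09) = 1736.11 ⇒ n ≥ 41.6667, so the smallest n is 42.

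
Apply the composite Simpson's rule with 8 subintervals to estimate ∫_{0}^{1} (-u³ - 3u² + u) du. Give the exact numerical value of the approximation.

-0.75

h = (1 − 0)/8 = 0.125.
Nodes u₀,…,u₈ = 0, 0.125, 0.25, 0.375, 0.5, 0.625, 0.75, 0.875, 1.
f(u) = -u³ - 3u² + u: f₀=0, f₁=0.076171875, f₂=0.046875, f₃=-0.099609375, f₄=-0.375, f₅=-0.791015625, f₆=-1.359375, f₇=-2.091796875, f₈=-3.
(h/3)·[f₀ + 4f₁ + 2f₂ + 4f₃ + 2f₄ + 4f₅ + 2f₆ + 4f₇ + f₈] = 0.041667·(-18) = -0.75.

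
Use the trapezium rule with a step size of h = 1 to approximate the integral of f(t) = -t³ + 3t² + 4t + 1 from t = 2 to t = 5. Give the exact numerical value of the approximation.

6

h = (5 − 2)/3 = 1.
Nodes t₀,…,t₃ = 2, 3, 4, 5.
f(t) = -t³ + 3t² + 4t + 1: f₀=13, f₁=13, f₂=1, f₃=-29.
(h/2)·[f₀ + 2f₁ + 2f₂ + f₃] = 0.5·(12) = 6.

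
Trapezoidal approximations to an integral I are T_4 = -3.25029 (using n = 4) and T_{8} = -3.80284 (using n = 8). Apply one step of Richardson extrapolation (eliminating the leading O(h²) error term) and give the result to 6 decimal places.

R = (4·T_{8} − T_4) / 3 = (4·(-3.80284) − (-3.25029))/3 = (-11.96107)/3 = -3.987023.

-3.987023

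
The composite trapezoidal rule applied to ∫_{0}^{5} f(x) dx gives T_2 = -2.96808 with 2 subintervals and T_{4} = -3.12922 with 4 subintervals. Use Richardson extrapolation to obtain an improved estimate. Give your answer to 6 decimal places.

-3.182933

R = (4·T_{4} − T_2) / 3 = (4·(-3.12922) − (-2.96808))/3 = (-9.54880)/3 = -3.182933.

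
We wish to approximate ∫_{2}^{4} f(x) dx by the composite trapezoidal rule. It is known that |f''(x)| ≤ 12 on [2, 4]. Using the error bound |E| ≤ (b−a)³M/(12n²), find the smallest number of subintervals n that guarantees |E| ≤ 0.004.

45

Need 96/(12n²) ≤ 0.004.
n² ≥ 96/(12·0.004) = 2000 ⇒ n ≥ 44.7214, so the smallest n is 45.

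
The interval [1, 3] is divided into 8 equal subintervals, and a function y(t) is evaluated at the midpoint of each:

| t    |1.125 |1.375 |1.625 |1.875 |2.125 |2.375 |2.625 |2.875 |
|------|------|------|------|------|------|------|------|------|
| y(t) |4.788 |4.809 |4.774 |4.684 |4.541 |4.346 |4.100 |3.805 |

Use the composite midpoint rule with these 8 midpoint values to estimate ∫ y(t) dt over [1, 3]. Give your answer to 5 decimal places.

h = 0.25, n = 8.
h·[y(m₁) + y(m₂) + y(m₃) + y(m₄) + y(m₅) + y(m₆) + y(m₇) + y(m₈)] = 0.25·(35.847) = 8.96175.

8.96175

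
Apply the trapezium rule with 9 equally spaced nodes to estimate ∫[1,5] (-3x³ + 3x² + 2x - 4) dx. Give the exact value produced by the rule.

-340

h = (5 − 1)/8 = 0.5.
Nodes x₀,…,x₈ = 1, 1.5, 2, 2.5, 3, 3.5, 4, 4.5, 5.
f(x) = -3x³ + 3x² + 2x - 4: f₀=-2, f₁=-4.375, f₂=-12, f₃=-27.125, f₄=-52, f₅=-88.875, f₆=-140, f₇=-207.625, f₈=-294.
(h/2)·[f₀ + 2f₁ + 2f₂ + 2f₃ + 2f₄ + 2f₅ + 2f₆ + 2f₇ + f₈] = 0.25·(-1360) = -340.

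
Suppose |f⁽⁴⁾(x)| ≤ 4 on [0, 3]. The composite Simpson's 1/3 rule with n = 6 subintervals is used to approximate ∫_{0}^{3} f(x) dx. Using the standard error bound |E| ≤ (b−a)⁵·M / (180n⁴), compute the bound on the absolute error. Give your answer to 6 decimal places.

|E| ≤ (3)⁵·4 / (180·6⁴) = 972/233280 = 0.004167.

0.004167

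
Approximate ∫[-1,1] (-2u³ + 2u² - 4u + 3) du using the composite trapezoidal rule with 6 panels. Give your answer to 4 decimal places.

7.4074

h = (1 − (-1))/6 = 0.333333.
Nodes u₀,…,u₆ = -1, -0.666667, -0.333333, 0, 0.333333, 0.666667, 1.
f(u) = -2u³ + 2u² - 4u + 3: f₀=11, f₁=7.148148, f₂=4.629630, f₃=3, f₄=1.814815, f₅=0.629630, f₆=-1.
(h/2)·[f₀ + 2f₁ + 2f₂ + 2f₃ + 2f₄ + 2f₅ + f₆] = 0.166667·(44.444444) = 7.4074.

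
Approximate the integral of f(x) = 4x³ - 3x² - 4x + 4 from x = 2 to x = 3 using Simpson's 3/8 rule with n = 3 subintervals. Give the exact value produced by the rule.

40

h = (3 − 2)/3 = 0.333333.
Nodes x₀,…,x₃ = 2, 2.333333, 2.666667, 3.
f(x) = 4x³ - 3x² - 4x + 4: f₀=16, f₁=29.148148, f₂=47.851852, f₃=73.
(3h/8)·[f₀ + 3f₁ + 3f₂ + f₃] = 0.125·(320) = 40.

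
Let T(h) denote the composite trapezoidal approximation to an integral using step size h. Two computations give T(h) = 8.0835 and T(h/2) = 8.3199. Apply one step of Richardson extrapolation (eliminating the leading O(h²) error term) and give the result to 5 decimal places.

R = (4·T(h/2) − T(h)) / 3 = (4·8.3199 − 8.0835)/3 = (25.1961)/3 = 8.39870.

8.39870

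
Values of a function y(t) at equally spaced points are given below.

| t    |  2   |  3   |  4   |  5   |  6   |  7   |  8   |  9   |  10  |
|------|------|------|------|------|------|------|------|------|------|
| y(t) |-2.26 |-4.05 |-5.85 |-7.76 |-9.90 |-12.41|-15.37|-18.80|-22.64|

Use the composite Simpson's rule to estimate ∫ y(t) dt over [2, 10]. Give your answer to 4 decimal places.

-86.4067

h = 1, n = 8.
(h/3)·[y₀ + 4y₁ + 2y₂ + 4y₃ + 2y₄ + 4y₅ + 2y₆ + 4y₇ + y₈] = 0.333333·(-259.22) = -86.4067.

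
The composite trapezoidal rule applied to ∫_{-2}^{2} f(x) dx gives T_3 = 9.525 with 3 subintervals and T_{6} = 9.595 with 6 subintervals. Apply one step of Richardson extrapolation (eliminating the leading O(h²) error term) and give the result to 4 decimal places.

9.6183

R = (4·T_{6} − T_3) / 3 = (4·9.595 − 9.525)/3 = (28.855)/3 = 9.6183.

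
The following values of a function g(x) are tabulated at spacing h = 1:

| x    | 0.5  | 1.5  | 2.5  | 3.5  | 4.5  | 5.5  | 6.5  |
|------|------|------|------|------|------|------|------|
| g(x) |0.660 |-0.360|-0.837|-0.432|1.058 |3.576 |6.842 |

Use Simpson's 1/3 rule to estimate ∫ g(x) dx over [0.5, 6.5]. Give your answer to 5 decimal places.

6.36000

h = 1, n = 6.
(h/3)·[y₀ + 4y₁ + 2y₂ + 4y₃ + 2y₄ + 4y₅ + y₆] = 0.333333·(19.080) = 6.36000.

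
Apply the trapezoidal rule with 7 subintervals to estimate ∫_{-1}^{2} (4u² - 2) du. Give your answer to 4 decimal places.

h = (2 − (-1))/7 = 0.428571.
Nodes u₀,…,u₇ = -1, -0.571429, -0.142857, 0.285714, 0.714286, 1.142857, 1.571429, 2.
f(u) = 4u² - 2: f₀=2, f₁=-0.693878, f₂=-1.918367, f₃=-1.673469, f₄=0.040816, f₅=3.224490, f₆=7.877551, f₇=14.
(h/2)·[f₀ + 2f₁ + 2f₂ + 2f₃ + 2f₄ + 2f₅ + 2f₆ + f₇] = 0.214286·(29.714286) = 6.3673.

6.3673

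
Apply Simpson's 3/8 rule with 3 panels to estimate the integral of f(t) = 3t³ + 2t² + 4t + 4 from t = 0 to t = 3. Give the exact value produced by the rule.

h = (3 − 0)/3 = 1.
Nodes t₀,…,t₃ = 0, 1, 2, 3.
f(t) = 3t³ + 2t² + 4t + 4: f₀=4, f₁=13, f₂=44, f₃=115.
(3h/8)·[f₀ + 3f₁ + 3f₂ + f₃] = 0.375·(290) = 108.75.

108.75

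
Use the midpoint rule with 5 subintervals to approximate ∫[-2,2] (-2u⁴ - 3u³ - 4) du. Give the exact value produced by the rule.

h = (2 − (-2))/5 = 0.8.
Midpoints m₁,…,m₅ = -1.6, -0.8, 0, 0.8, 1.6.
f(m₁)=-4.8192, f(m₂)=-3.2832, f(m₃)=-4, f(m₄)=-6.3552, f(m₅)=-29.3952.
h·[f(m₁) + f(m₂) + f(m₃) + f(m₄) + f(m₅)] = 0.8·(-47.8528) = -38.28224.

-38.28224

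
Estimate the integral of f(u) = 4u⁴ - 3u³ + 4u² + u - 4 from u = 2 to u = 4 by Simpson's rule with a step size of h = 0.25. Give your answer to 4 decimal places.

h = (4 − 2)/8 = 0.25.
Nodes u₀,…,u₈ = 2, 2.25, 2.5, 2.75, 3, 3.25, 3.5, 3.75, 4.
f(u) = 4u⁴ - 3u³ + 4u² + u - 4: f₀=54, f₁=86.84375, f₂=132.875, f₃=195.375, f₄=278, f₅=384.78125, f₆=520.125, f₇=688.8125, f₈=896.
(h/3)·[f₀ + 4f₁ + 2f₂ + 4f₃ + 2f₄ + 4f₅ + 2f₆ + 4f₇ + f₈] = 0.083333·(8235.25) = 686.2708.

686.2708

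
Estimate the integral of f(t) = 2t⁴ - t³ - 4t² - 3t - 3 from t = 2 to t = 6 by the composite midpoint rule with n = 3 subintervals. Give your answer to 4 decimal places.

2327.2263

h = (6 − 2)/3 = 1.333333.
Midpoints m₁,…,m₃ = 2.666667, 4, 5.333333.
f(m₁)=42.728395, f(m₂)=369, f(m₃)=1333.691358.
h·[f(m₁) + f(m₂) + f(m₃)] = 1.333333·(1745.419753) = 2327.2263.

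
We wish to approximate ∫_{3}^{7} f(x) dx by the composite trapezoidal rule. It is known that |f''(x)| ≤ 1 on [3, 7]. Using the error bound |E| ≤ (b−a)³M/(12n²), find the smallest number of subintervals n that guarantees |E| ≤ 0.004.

Need 64/(12n²) ≤ 0.004.
n² ≥ 64/(12·0.004) = 1333.33 ⇒ n ≥ 36.5148, so the smallest n is 37.

37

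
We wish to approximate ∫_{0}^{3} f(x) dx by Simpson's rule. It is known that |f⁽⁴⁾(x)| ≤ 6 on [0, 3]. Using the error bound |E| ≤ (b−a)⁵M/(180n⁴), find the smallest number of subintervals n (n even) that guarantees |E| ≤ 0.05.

Need 1458/(180n⁴) ≤ 0.05.
n⁴ ≥ 1458/(180·0.05) = 162 ⇒ n ≥ 3.5676, so the smallest even n is 4. (n must be even for Simpson's rule.)

4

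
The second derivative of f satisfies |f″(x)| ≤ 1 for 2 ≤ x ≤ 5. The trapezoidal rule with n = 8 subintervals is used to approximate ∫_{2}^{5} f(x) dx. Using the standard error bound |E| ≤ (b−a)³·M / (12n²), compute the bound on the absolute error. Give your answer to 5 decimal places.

0.03516

|E| ≤ (3)³·1 / (12·8²) = 27/768 = 0.03516.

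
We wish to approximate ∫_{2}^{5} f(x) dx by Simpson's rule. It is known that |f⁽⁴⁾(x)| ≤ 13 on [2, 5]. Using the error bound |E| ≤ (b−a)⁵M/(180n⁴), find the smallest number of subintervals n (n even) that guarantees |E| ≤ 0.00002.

Need 3159/(180n⁴) ≤ 0.00002.
n⁴ ≥ 3159/(180·0.00002) = 877500 ⇒ n ≥ 30.6064, so the smallest even n is 32. (n must be even for Simpson's rule.)

32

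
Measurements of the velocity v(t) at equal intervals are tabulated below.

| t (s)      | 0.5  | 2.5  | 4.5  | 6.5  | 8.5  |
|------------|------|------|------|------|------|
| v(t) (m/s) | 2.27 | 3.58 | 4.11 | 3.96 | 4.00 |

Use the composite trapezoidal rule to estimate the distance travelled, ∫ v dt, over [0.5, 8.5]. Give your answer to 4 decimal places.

h = 2, n = 4.
(h/2)·[y₀ + 2y₁ + 2y₂ + 2y₃ + y₄] = 1·(29.57) = 29.5700.

29.5700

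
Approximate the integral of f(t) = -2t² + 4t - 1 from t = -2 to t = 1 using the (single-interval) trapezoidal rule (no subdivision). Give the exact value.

T = (b−a)/2 · [f(-2) + f(1)] = 1.5·[(-17) + 1] = -24.

-24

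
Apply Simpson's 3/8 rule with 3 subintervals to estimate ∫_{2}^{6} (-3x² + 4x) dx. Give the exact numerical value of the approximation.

-144

h = (6 − 2)/3 = 1.333333.
Nodes x₀,…,x₃ = 2, 3.333333, 4.666667, 6.
f(x) = -3x² + 4x: f₀=-4, f₁=-20, f₂=-46.666667, f₃=-84.
(3h/8)·[f₀ + 3f₁ + 3f₂ + f₃] = 0.5·(-288) = -144.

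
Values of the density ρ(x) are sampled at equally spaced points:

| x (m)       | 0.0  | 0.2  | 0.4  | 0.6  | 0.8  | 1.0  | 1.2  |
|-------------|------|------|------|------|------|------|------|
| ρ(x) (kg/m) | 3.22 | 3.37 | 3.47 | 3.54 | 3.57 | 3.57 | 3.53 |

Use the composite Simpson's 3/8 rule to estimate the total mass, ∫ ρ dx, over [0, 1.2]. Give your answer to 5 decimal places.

4.18275

h = 0.2, n = 6.
(3h/8)·[y₀ + 3y₁ + 3y₂ + 2y₃ + 3y₄ + 3y₅ + y₆] = 0.075·(55.77) = 4.18275.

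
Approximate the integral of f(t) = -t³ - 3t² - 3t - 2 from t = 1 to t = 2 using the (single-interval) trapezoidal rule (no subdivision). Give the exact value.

T = (b−a)/2 · [f(1) + f(2)] = 0.5·[(-9) + (-28)] = -18.5.

-18.5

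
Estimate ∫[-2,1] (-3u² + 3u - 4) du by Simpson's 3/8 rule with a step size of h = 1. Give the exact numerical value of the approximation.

-25.5

h = (1 − (-2))/3 = 1.
Nodes u₀,…,u₃ = -2, -1, 0, 1.
f(u) = -3u² + 3u - 4: f₀=-22, f₁=-10, f₂=-4, f₃=-4.
(3h/8)·[f₀ + 3f₁ + 3f₂ + f₃] = 0.375·(-68) = -25.5.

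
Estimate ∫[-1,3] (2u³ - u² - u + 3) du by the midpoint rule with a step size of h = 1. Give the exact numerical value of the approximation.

h = (3 − (-1))/4 = 1.
Midpoints m₁,…,m₄ = -0.5, 0.5, 1.5, 2.5.
f(m₁)=3, f(m₂)=2.5, f(m₃)=6, f(m₄)=25.5.
h·[f(m₁) + f(m₂) + f(m₃) + f(m₄)] = 1·(37) = 37.

37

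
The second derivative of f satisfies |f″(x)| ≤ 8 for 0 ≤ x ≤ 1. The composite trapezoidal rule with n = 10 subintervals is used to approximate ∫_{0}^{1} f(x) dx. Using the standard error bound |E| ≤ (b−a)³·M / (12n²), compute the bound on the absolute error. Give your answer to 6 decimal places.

|E| ≤ (1)³·8 / (12·10²) = 8/1200 = 0.006667.

0.006667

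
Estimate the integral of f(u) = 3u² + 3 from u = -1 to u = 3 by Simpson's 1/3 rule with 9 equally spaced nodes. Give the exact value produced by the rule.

h = (3 − (-1))/8 = 0.5.
Nodes u₀,…,u₈ = -1, -0.5, 0, 0.5, 1, 1.5, 2, 2.5, 3.
f(u) = 3u² + 3: f₀=6, f₁=3.75, f₂=3, f₃=3.75, f₄=6, f₅=9.75, f₆=15, f₇=21.75, f₈=30.
(h/3)·[f₀ + 4f₁ + 2f₂ + 4f₃ + 2f₄ + 4f₅ + 2f₆ + 4f₇ + f₈] = 0.166667·(240) = 40.

40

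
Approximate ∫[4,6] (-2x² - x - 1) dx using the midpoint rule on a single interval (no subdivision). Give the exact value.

-112

M = (b−a)·f(5) = 2·(-56) = -112.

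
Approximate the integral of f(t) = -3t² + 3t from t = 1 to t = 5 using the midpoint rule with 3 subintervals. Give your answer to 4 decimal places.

h = (5 − 1)/3 = 1.333333.
Midpoints m₁,…,m₃ = 1.666667, 3, 4.333333.
f(m₁)=-3.333333, f(m₂)=-18, f(m₃)=-43.333333.
h·[f(m₁) + f(m₂) + f(m₃)] = 1.333333·(-64.666667) = -86.2222.

-86.2222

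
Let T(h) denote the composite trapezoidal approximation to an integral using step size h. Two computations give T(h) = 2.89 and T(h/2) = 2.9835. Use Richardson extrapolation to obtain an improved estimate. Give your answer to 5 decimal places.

R = (4·T(h/2) − T(h)) / 3 = (4·2.9835 − 2.89)/3 = (9.0440)/3 = 3.01467.

3.01467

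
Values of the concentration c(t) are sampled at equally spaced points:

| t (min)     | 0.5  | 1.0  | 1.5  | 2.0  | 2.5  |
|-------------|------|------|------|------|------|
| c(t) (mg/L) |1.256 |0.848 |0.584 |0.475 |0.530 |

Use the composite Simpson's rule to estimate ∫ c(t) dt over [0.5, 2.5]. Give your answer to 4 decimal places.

1.3743

h = 0.5, n = 4.
(h/3)·[y₀ + 4y₁ + 2y₂ + 4y₃ + y₄] = 0.166667·(8.246) = 1.3743.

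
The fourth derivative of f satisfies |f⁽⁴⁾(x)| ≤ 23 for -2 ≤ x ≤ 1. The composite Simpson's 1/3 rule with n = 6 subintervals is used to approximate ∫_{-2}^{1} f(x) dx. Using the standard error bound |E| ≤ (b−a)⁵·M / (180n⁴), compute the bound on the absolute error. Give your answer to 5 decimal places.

0.02396

|E| ≤ (3)⁵·23 / (180·6⁴) = 5589/233280 = 0.02396.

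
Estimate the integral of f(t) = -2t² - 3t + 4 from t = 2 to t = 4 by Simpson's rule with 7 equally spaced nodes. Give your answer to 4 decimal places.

h = (4 − 2)/6 = 0.333333.
Nodes t₀,…,t₆ = 2, 2.333333, 2.666667, 3, 3.333333, 3.666667, 4.
f(t) = -2t² - 3t + 4: f₀=-10, f₁=-13.888889, f₂=-18.222222, f₃=-23, f₄=-28.222222, f₅=-33.888889, f₆=-40.
(h/3)·[f₀ + 4f₁ + 2f₂ + 4f₃ + 2f₄ + 4f₅ + f₆] = 0.111111·(-426) = -47.3333.

-47.3333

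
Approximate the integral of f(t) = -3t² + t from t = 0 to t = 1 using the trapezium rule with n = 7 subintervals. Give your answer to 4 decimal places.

-0.5102

h = (1 − 0)/7 = 0.142857.
Nodes t₀,…,t₇ = 0, 0.142857, 0.285714, 0.428571, 0.571429, 0.714286, 0.857143, 1.
f(t) = -3t² + t: f₀=0, f₁=0.081633, f₂=0.040816, f₃=-0.122449, f₄=-0.408163, f₅=-0.816327, f₆=-1.346939, f₇=-2.
(h/2)·[f₀ + 2f₁ + 2f₂ + 2f₃ + 2f₄ + 2f₅ + 2f₆ + f₇] = 0.071429·(-7.142857) = -0.5102.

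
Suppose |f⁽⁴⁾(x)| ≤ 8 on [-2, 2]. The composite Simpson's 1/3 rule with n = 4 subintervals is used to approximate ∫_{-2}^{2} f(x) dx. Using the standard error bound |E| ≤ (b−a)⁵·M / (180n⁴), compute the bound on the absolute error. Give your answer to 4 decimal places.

|E| ≤ (4)⁵·8 / (180·4⁴) = 8192/46080 = 0.1778.

0.1778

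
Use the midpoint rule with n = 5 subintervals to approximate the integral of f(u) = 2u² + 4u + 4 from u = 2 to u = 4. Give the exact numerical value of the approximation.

69.28

h = (4 − 2)/5 = 0.4.
Midpoints m₁,…,m₅ = 2.2, 2.6, 3, 3.4, 3.8.
f(m₁)=22.48, f(m₂)=27.92, f(m₃)=34, f(m₄)=40.72, f(m₅)=48.08.
h·[f(m₁) + f(m₂) + f(m₃) + f(m₄) + f(m₅)] = 0.4·(173.2) = 69.28.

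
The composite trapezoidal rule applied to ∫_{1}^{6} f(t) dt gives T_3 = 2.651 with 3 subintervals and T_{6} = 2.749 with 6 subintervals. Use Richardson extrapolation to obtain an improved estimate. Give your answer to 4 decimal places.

2.7817

R = (4·T_{6} − T_3) / 3 = (4·2.749 − 2.651)/3 = (8.345)/3 = 2.7817.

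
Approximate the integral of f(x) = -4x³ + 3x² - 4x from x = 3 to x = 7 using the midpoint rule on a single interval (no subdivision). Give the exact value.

-1780

M = (b−a)·f(5) = 4·(-445) = -1780.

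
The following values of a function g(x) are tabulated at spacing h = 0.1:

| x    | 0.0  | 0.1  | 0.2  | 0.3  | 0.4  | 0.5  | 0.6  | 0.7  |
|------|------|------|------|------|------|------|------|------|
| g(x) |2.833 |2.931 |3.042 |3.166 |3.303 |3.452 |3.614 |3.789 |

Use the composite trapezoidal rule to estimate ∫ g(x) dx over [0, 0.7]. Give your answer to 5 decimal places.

h = 0.1, n = 7.
(h/2)·[y₀ + 2y₁ + 2y₂ + 2y₃ + 2y₄ + 2y₅ + 2y₆ + y₇] = 0.05·(45.638) = 2.28190.

2.28190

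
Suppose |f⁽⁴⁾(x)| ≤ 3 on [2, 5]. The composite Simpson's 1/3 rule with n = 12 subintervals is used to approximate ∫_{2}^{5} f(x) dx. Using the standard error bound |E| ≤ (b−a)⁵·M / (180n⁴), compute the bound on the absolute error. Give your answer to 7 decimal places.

0.0001953

|E| ≤ (3)⁵·3 / (180·12⁴) = 729/3732480 = 0.0001953.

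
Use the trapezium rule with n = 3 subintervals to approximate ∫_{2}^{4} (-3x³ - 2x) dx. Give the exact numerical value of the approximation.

h = (4 − 2)/3 = 0.666667.
Nodes x₀,…,x₃ = 2, 2.666667, 3.333333, 4.
f(x) = -3x³ - 2x: f₀=-28, f₁=-62.222222, f₂=-117.777778, f₃=-200.
(h/2)·[f₀ + 2f₁ + 2f₂ + f₃] = 0.333333·(-588) = -196.

-196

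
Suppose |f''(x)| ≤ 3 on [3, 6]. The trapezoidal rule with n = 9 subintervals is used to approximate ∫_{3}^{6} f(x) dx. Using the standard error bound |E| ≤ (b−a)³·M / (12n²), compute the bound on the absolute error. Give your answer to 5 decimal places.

0.08333

|E| ≤ (3)³·3 / (12·9²) = 81/972 = 0.08333.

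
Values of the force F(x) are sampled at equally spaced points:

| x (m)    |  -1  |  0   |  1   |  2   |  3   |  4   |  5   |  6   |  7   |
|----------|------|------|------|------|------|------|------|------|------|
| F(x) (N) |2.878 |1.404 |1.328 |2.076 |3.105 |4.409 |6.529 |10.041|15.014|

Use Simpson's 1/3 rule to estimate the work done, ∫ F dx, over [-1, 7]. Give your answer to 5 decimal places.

37.17867

h = 1, n = 8.
(h/3)·[y₀ + 4y₁ + 2y₂ + 4y₃ + 2y₄ + 4y₅ + 2y₆ + 4y₇ + y₈] = 0.333333·(111.536) = 37.17867.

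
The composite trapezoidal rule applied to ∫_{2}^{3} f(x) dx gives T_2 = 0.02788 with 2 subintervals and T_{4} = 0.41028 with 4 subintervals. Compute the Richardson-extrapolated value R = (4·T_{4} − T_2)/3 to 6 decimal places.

0.537747

R = (4·T_{4} − T_2) / 3 = (4·0.41028 − 0.02788)/3 = (1.61324)/3 = 0.537747.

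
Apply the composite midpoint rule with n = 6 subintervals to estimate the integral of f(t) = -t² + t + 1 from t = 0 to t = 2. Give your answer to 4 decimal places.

1.3519

h = (2 − 0)/6 = 0.333333.
Midpoints m₁,…,m₆ = 0.166667, 0.5, 0.833333, 1.166667, 1.5, 1.833333.
f(m₁)=1.138889, f(m₂)=1.25, f(m₃)=1.138889, f(m₄)=0.805556, f(m₅)=0.25, f(m₆)=-0.527778.
h·[f(m₁) + f(m₂) + f(m₃) + f(m₄) + f(m₅) + f(m₆)] = 0.333333·(4.055556) = 1.3519.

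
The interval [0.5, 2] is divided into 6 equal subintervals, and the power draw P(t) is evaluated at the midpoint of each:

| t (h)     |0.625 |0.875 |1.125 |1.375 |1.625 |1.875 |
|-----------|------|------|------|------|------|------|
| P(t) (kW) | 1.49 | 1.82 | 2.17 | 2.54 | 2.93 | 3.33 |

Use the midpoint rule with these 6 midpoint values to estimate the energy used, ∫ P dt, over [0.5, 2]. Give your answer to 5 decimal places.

3.57000

h = 0.25, n = 6.
h·[y(m₁) + y(m₂) + y(m₃) + y(m₄) + y(m₅) + y(m₆)] = 0.25·(14.28) = 3.57000.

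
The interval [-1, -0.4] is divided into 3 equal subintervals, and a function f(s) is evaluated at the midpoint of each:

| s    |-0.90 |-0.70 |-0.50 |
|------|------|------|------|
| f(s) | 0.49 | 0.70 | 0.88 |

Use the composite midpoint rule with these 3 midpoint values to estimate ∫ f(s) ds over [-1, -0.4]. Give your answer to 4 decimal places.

h = 0.2, n = 3.
h·[y(m₁) + y(m₂) + y(m₃)] = 0.2·(2.07) = 0.4140.

0.4140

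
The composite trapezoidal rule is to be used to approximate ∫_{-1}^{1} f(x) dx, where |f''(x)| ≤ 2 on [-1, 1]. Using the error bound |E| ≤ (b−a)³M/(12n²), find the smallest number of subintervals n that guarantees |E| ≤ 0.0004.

58

Need 16/(12n²) ≤ 0.0004.
n² ≥ 16/(12·0.0004) = 3333.33 ⇒ n ≥ 57.7350, so the smallest n is 58.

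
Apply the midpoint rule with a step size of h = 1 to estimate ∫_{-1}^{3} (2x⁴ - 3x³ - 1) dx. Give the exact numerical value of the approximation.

27.5

h = (3 − (-1))/4 = 1.
Midpoints m₁,…,m₄ = -0.5, 0.5, 1.5, 2.5.
f(m₁)=-0.5, f(m₂)=-1.25, f(m₃)=-1, f(m₄)=30.25.
h·[f(m₁) + f(m₂) + f(m₃) + f(m₄)] = 1·(27.5) = 27.5.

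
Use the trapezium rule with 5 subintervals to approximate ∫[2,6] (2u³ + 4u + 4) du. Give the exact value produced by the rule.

730.24

h = (6 − 2)/5 = 0.8.
Nodes u₀,…,u₅ = 2, 2.8, 3.6, 4.4, 5.2, 6.
f(u) = 2u³ + 4u + 4: f₀=28, f₁=59.104, f₂=111.712, f₃=191.968, f₄=306.016, f₅=460.
(h/2)·[f₀ + 2f₁ + 2f₂ + 2f₃ + 2f₄ + f₅] = 0.4·(1825.6) = 730.24.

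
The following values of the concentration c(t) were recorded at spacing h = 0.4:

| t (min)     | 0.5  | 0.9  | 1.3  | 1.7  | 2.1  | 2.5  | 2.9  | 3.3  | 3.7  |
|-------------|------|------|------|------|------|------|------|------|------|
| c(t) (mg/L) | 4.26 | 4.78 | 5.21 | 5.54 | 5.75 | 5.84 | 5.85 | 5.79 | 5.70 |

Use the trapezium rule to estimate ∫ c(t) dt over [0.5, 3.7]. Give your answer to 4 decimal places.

h = 0.4, n = 8.
(h/2)·[y₀ + 2y₁ + 2y₂ + 2y₃ + 2y₄ + 2y₅ + 2y₆ + 2y₇ + y₈] = 0.2·(87.48) = 17.4960.

17.4960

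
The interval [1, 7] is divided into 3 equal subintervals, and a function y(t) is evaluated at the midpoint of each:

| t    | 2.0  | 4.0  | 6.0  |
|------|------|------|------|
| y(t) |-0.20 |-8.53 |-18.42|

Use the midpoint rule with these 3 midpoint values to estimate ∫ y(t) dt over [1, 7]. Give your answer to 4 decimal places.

h = 2, n = 3.
h·[y(m₁) + y(m₂) + y(m₃)] = 2·(-27.15) = -54.3000.

-54.3000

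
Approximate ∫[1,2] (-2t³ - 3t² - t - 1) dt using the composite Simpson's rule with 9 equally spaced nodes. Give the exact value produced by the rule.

-17

h = (2 − 1)/8 = 0.125.
Nodes t₀,…,t₈ = 1, 1.125, 1.25, 1.375, 1.5, 1.625, 1.75, 1.875, 2.
f(t) = -2t³ - 3t² - t - 1: f₀=-7, f₁=-8.76953125, f₂=-10.84375, f₃=-13.24609375, f₄=-16, f₅=-19.12890625, f₆=-22.65625, f₇=-26.60546875, f₈=-31.
(h/3)·[f₀ + 4f₁ + 2f₂ + 4f₃ + 2f₄ + 4f₅ + 2f₆ + 4f₇ + f₈] = 0.041667·(-408) = -17.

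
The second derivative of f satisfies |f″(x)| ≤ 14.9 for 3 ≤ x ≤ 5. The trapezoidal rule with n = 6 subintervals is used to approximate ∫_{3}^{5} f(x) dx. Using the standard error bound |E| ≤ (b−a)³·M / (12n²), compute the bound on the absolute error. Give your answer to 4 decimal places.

|E| ≤ (2)³·14.9 / (12·6²) = 119.2/432 = 0.2759.

0.2759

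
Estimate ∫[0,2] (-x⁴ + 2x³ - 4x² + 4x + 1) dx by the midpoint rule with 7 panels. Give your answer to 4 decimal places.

h = (2 − 0)/7 = 0.285714.
Midpoints m₁,…,m₇ = 0.142857, 0.428571, 0.714286, 1, 1.285714, 1.571429, 1.857143.
f(m₁)=1.495210, f(m₂)=2.103290, f(m₃)=2.284881, f(m₄)=2, f(m₅)=1.048730, f(m₆)=-0.928780, f(m₇)=-4.452312.
h·[f(m₁) + f(m₂) + f(m₃) + f(m₄) + f(m₅) + f(m₆) + f(m₇)] = 0.285714·(3.551020) = 1.0146.

1.0146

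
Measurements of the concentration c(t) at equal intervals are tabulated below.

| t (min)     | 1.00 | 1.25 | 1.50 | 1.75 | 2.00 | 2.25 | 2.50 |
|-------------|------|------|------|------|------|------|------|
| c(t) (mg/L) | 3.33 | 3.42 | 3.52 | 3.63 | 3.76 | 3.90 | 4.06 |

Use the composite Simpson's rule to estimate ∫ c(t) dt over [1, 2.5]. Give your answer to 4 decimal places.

h = 0.25, n = 6.
(h/3)·[y₀ + 4y₁ + 2y₂ + 4y₃ + 2y₄ + 4y₅ + y₆] = 0.083333·(65.75) = 5.4792.

5.4792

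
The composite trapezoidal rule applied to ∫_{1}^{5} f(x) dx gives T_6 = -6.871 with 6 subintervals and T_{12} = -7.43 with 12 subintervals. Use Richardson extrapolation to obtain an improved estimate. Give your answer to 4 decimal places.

R = (4·T_{12} − T_6) / 3 = (4·(-7.43) − (-6.871))/3 = (-22.849)/3 = -7.6163.

-7.6163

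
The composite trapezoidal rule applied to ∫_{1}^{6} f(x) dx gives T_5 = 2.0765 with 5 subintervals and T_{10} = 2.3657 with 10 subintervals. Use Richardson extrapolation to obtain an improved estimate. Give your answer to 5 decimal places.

R = (4·T_{10} − T_5) / 3 = (4·2.3657 − 2.0765)/3 = (7.3863)/3 = 2.46210.

2.46210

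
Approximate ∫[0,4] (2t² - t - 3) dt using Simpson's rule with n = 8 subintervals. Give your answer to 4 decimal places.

h = (4 − 0)/8 = 0.5.
Nodes t₀,…,t₈ = 0, 0.5, 1, 1.5, 2, 2.5, 3, 3.5, 4.
f(t) = 2t² - t - 3: f₀=-3, f₁=-3, f₂=-2, f₃=0, f₄=3, f₅=7, f₆=12, f₇=18, f₈=25.
(h/3)·[f₀ + 4f₁ + 2f₂ + 4f₃ + 2f₄ + 4f₅ + 2f₆ + 4f₇ + f₈] = 0.166667·(136) = 22.6667.

22.6667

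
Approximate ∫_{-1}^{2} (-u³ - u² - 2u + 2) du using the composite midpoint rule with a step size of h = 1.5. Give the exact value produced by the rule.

h = (2 − (-1))/2 = 1.5.
Midpoints m₁,…,m₂ = -0.25, 1.25.
f(m₁)=2.453125, f(m₂)=-4.015625.
h·[f(m₁) + f(m₂)] = 1.5·(-1.5625) = -2.34375.

-2.34375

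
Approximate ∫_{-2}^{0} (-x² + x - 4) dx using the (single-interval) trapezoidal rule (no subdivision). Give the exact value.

T = (b−a)/2 · [f(-2) + f(0)] = 1·[(-10) + (-4)] = -14.

-14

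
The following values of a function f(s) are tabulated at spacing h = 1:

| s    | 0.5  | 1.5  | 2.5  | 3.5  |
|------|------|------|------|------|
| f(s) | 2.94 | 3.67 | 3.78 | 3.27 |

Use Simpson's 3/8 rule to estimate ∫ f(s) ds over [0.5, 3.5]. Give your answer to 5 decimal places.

h = 1, n = 3.
(3h/8)·[y₀ + 3y₁ + 3y₂ + y₃] = 0.375·(28.56) = 10.71000.

10.71000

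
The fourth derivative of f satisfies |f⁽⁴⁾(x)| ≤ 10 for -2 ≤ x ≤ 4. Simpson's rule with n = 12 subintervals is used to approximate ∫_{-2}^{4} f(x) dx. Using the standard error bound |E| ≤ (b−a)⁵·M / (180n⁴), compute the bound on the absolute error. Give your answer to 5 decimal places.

|E| ≤ (6)⁵·10 / (180·12⁴) = 77760/3732480 = 0.02083.

0.02083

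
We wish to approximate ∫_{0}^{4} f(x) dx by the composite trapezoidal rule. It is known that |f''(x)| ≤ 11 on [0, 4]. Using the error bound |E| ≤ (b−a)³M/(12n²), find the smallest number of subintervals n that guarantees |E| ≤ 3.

5

Need 704/(12n²) ≤ 3.
n² ≥ 704/(12·3) = 19.5556 ⇒ n ≥ 4.4222, so the smallest n is 5.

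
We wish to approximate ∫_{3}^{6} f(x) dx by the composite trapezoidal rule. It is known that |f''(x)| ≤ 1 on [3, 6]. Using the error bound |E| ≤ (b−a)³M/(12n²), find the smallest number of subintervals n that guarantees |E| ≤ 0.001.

48

Need 27/(12n²) ≤ 0.001.
n² ≥ 27/(12·0.001) = 2250 ⇒ n ≥ 47.4342, so the smallest n is 48.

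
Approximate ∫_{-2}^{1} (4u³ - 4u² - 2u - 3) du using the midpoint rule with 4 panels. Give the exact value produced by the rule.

-31.59375

h = (1 − (-2))/4 = 0.75.
Midpoints m₁,…,m₄ = -1.625, -0.875, -0.125, 0.625.
f(m₁)=-27.4765625, f(m₂)=-6.9921875, f(m₃)=-2.8203125, f(m₄)=-4.8359375.
h·[f(m₁) + f(m₂) + f(m₃) + f(m₄)] = 0.75·(-42.125) = -31.59375.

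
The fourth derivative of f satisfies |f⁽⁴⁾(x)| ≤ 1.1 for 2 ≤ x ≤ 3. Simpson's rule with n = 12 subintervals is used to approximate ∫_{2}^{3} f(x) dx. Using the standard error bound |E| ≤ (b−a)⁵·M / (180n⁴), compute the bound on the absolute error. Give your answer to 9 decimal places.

|E| ≤ (1)⁵·1.1 / (180·12⁴) = 1.1/3732480 = 0.000000295.

0.000000295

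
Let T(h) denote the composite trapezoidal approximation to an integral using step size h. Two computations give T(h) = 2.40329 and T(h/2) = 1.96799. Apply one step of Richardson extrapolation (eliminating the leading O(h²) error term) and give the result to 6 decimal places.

1.822890

R = (4·T(h/2) − T(h)) / 3 = (4·1.96799 − 2.40329)/3 = (5.46867)/3 = 1.822890.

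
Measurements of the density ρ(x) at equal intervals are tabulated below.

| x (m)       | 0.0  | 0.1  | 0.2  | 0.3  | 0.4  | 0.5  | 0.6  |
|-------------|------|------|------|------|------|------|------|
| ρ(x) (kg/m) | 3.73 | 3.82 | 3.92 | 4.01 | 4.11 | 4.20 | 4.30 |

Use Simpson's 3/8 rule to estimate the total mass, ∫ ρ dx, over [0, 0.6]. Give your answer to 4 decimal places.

2.4075

h = 0.1, n = 6.
(3h/8)·[y₀ + 3y₁ + 3y₂ + 2y₃ + 3y₄ + 3y₅ + y₆] = 0.0375·(64.20) = 2.4075.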